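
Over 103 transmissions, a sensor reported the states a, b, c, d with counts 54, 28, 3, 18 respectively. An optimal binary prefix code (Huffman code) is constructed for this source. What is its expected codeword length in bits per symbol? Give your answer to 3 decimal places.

Probabilities are the counts divided by 103.
Repeatedly combine the two least-probable nodes; the expected code length is the sum of the merged weights.
merge 3/103 + 18/103 → 21/103
merge 21/103 + 28/103 → 49/103
merge 49/103 + 54/103 → 1
L = 21/103 + 49/103 + 1 = 173/103 ≈ 1.680 bits/symbol.

1.680 bits/symbol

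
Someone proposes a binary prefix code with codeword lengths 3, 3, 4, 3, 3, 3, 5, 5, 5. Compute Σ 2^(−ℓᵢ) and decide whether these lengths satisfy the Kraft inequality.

With common denominator 2^5 = 32: Σ 2^(−ℓᵢ) = 4/32 + 4/32 + 2/32 + 4/32 + 4/32 + 4/32 + 1/32 + 1/32 + 1/32 = 25/32 = 0.78125.
Kraft's inequality requires Σ ≤ 1; here Σ = 0.78125 ≤ 1, so such a prefix code exists.

0.78125; yes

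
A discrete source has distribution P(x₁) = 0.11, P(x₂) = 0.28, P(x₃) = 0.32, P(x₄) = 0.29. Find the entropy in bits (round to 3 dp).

1.908 bits

H = −Σ pᵢ log₂ pᵢ.
−0.11·log₂(0.11) = 0.3503
−0.28·log₂(0.28) = 0.5142
−0.32·log₂(0.32) = 0.5260
−0.29·log₂(0.29) = 0.5179
Sum ≈ 1.9084 → 1.908 bits.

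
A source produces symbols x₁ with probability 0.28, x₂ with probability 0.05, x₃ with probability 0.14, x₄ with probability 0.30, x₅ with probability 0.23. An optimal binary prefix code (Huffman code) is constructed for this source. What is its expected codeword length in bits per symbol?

2.19 bits/symbol

Repeatedly combine the two least-probable nodes; the expected code length is the sum of the merged weights.
merge 1/20 + 7/50 → 19/100
merge 19/100 + 23/100 → 21/50
merge 7/25 + 3/10 → 29/50
merge 21/50 + 29/50 → 1
L = 19/100 + 21/50 + 29/50 + 1 = 219/100 = 2.19 bits/symbol.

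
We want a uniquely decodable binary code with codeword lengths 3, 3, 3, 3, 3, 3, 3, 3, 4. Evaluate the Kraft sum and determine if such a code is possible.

With common denominator 2^4 = 16: Σ 2^(−ℓᵢ) = 2/16 + 2/16 + 2/16 + 2/16 + 2/16 + 2/16 + 2/16 + 2/16 + 1/16 = 17/16 = 1.0625.
Kraft's inequality requires Σ ≤ 1; here Σ = 1.0625 > 1, so no such prefix code exists.

1.0625; no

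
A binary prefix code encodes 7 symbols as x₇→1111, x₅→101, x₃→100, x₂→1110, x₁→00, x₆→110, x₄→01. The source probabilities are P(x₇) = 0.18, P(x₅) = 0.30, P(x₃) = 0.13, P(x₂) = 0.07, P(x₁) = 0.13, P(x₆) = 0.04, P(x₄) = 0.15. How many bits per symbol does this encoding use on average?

L̄ = Σ pᵢ·ℓᵢ = 0.18·4 + 0.30·3 + 0.13·3 + 0.07·4 + 0.13·2 + 0.04·3 + 0.15·2 = 2.97 bits/symbol.

2.97 bits/symbol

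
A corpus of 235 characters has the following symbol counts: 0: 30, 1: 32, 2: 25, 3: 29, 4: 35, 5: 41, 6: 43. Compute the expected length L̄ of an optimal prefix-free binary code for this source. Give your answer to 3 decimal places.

2.817 bits/symbol

Probabilities are the counts divided by 235.
Repeatedly combine the two least-probable nodes; the expected code length is the sum of the merged weights.
merge 5/47 + 29/235 → 54/235
merge 6/47 + 32/235 → 62/235
merge 7/47 + 41/235 → 76/235
merge 43/235 + 54/235 → 97/235
merge 62/235 + 76/235 → 138/235
merge 97/235 + 138/235 → 1
L = 54/235 + 62/235 + 76/235 + 97/235 + 138/235 + 1 = 662/235 ≈ 2.817 bits/symbol.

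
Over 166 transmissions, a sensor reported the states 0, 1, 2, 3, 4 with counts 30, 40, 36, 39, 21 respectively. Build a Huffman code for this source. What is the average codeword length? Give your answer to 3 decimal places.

Probabilities are the counts divided by 166.
Repeatedly combine the two least-probable nodes; the expected code length is the sum of the merged weights.
merge 21/166 + 15/83 → 51/166
merge 18/83 + 39/166 → 75/166
merge 20/83 + 51/166 → 91/166
merge 75/166 + 91/166 → 1
L = 51/166 + 75/166 + 91/166 + 1 = 383/166 ≈ 2.307 bits/symbol.

2.307 bits/symbol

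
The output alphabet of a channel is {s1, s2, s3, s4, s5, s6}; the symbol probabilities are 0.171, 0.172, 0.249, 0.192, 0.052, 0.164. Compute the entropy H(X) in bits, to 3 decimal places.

2.479 bits

H = −Σ pᵢ log₂ pᵢ.
−0.171·log₂(0.171) = 0.4357
−0.172·log₂(0.172) = 0.4368
−0.249·log₂(0.249) = 0.4994
−0.192·log₂(0.192) = 0.4571
−0.052·log₂(0.052) = 0.2218
−0.164·log₂(0.164) = 0.4278
Sum ≈ 2.4786 → 2.479 bits.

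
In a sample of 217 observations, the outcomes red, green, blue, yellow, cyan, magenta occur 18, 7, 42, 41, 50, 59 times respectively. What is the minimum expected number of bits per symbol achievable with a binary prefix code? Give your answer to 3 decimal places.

2.419 bits/symbol

Probabilities are the counts divided by 217.
Repeatedly combine the two least-probable nodes; the expected code length is the sum of the merged weights.
merge 1/31 + 18/217 → 25/217
merge 25/217 + 41/217 → 66/217
merge 6/31 + 50/217 → 92/217
merge 59/217 + 66/217 → 125/217
merge 92/217 + 125/217 → 1
L = 25/217 + 66/217 + 92/217 + 125/217 + 1 = 75/31 ≈ 2.419 bits/symbol.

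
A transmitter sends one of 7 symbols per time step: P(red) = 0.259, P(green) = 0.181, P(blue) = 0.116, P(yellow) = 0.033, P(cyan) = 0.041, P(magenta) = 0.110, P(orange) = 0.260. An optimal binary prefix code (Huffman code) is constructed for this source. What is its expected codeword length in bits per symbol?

Repeatedly combine the two least-probable nodes; the expected code length is the sum of the merged weights.
merge 33/1000 + 41/1000 → 37/500
merge 37/500 + 11/100 → 23/125
merge 29/250 + 181/1000 → 297/1000
merge 23/125 + 259/1000 → 443/1000
merge 13/50 + 297/1000 → 557/1000
merge 443/1000 + 557/1000 → 1
L = 37/500 + 23/125 + 297/1000 + 443/1000 + 557/1000 + 1 = 511/200 = 2.555 bits/symbol.

2.555 bits/symbol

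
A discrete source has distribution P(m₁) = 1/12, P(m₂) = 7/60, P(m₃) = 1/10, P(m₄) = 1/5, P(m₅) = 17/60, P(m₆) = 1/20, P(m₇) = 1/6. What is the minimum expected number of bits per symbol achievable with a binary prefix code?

2.65 bits/symbol

Repeatedly combine the two least-probable nodes; the expected code length is the sum of the merged weights.
merge 1/20 + 1/12 → 2/15
merge 1/10 + 7/60 → 13/60
merge 2/15 + 1/6 → 3/10
merge 1/5 + 13/60 → 5/12
merge 17/60 + 3/10 → 7/12
merge 5/12 + 7/12 → 1
L = 2/15 + 13/60 + 3/10 + 5/12 + 7/12 + 1 = 53/20 = 2.65 bits/symbol.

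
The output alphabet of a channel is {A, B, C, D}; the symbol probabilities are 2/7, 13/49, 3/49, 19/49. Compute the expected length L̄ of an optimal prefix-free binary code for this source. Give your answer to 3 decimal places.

1.939 bits/symbol

Repeatedly combine the two least-probable nodes; the expected code length is the sum of the merged weights.
merge 3/49 + 13/49 → 16/49
merge 2/7 + 16/49 → 30/49
merge 19/49 + 30/49 → 1
L = 16/49 + 30/49 + 1 = 95/49 ≈ 1.939 bits/symbol.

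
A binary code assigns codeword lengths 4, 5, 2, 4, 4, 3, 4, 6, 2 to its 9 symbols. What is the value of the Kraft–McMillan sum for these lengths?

With common denominator 2^6 = 64: Σ 2^(−ℓᵢ) = 4/64 + 2/64 + 16/64 + 4/64 + 4/64 + 8/64 + 4/64 + 1/64 + 16/64 = 59/64 = 0.921875.

0.921875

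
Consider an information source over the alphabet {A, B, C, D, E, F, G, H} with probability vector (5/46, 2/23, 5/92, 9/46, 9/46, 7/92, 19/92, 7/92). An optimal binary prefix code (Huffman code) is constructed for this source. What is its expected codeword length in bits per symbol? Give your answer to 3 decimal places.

Repeatedly combine the two least-probable nodes; the expected code length is the sum of the merged weights.
merge 5/92 + 7/92 → 3/23
merge 7/92 + 2/23 → 15/92
merge 5/46 + 3/23 → 11/46
merge 15/92 + 9/46 → 33/92
merge 9/46 + 19/92 → 37/92
merge 11/46 + 33/92 → 55/92
merge 37/92 + 55/92 → 1
L = 3/23 + 15/92 + 11/46 + 33/92 + 37/92 + 55/92 + 1 = 133/46 ≈ 2.891 bits/symbol.

2.891 bits/symbol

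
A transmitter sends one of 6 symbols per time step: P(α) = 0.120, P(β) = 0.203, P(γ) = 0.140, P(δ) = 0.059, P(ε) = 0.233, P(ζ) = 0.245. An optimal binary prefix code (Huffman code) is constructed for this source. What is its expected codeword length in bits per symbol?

Repeatedly combine the two least-probable nodes; the expected code length is the sum of the merged weights.
merge 59/1000 + 3/25 → 179/1000
merge 7/50 + 179/1000 → 319/1000
merge 203/1000 + 233/1000 → 109/250
merge 49/200 + 319/1000 → 141/250
merge 109/250 + 141/250 → 1
L = 179/1000 + 319/1000 + 109/250 + 141/250 + 1 = 1249/500 = 2.498 bits/symbol.

2.498 bits/symbol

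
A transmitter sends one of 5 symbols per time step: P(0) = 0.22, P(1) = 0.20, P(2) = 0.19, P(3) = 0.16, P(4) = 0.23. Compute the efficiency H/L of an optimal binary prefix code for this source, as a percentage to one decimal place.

98.3%

Entropy H = −Σ p log₂ p ≈ 2.3109 bits.
Huffman merges: 4/25+19/100→7/20; 1/5+11/50→21/50; 23/100+7/20→29/50; 21/50+29/50→1. L = 47/20 ≈ 2.3500.
Efficiency = H/L = 2.3109/2.3500 = 98.3%.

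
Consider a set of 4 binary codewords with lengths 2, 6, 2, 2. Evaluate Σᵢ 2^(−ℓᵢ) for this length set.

0.765625

With common denominator 2^6 = 64: Σ 2^(−ℓᵢ) = 16/64 + 1/64 + 16/64 + 16/64 = 49/64 = 0.765625.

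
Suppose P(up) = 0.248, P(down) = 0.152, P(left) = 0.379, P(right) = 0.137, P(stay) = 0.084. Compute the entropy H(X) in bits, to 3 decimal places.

2.136 bits

H = −Σ pᵢ log₂ pᵢ.
−0.248·log₂(0.248) = 0.4989
−0.152·log₂(0.152) = 0.4131
−0.379·log₂(0.379) = 0.5305
−0.137·log₂(0.137) = 0.3929
−0.084·log₂(0.084) = 0.3002
Sum ≈ 2.1355 → 2.136 bits.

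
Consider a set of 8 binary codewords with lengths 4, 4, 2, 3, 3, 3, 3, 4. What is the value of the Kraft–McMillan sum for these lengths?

0.9375

With common denominator 2^4 = 16: Σ 2^(−ℓᵢ) = 1/16 + 1/16 + 4/16 + 2/16 + 2/16 + 2/16 + 2/16 + 1/16 = 15/16 = 0.9375.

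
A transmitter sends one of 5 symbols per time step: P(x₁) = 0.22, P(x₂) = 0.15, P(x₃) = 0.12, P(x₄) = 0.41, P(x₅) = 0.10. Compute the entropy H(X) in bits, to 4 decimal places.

2.1178 bits

H = −Σ pᵢ log₂ pᵢ.
−0.22·log₂(0.22) = 0.4806
−0.15·log₂(0.15) = 0.4105
−0.12·log₂(0.12) = 0.3671
−0.41·log₂(0.41) = 0.5274
−0.10·log₂(0.10) = 0.3322
Sum ≈ 2.1178 → 2.1178 bits.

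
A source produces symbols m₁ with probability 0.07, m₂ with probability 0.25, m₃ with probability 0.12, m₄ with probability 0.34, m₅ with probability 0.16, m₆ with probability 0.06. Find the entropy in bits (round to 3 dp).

H = −Σ pᵢ log₂ pᵢ.
−0.07·log₂(0.07) = 0.2686
−0.25·log₂(0.25) = 0.5000
−0.12·log₂(0.12) = 0.3671
−0.34·log₂(0.34) = 0.5292
−0.16·log₂(0.16) = 0.4230
−0.06·log₂(0.06) = 0.2435
Sum ≈ 2.3313 → 2.331 bits.

2.331 bits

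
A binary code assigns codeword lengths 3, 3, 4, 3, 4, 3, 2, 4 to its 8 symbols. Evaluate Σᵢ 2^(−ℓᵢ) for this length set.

0.9375

With common denominator 2^4 = 16: Σ 2^(−ℓᵢ) = 2/16 + 2/16 + 1/16 + 2/16 + 1/16 + 2/16 + 4/16 + 1/16 = 15/16 = 0.9375.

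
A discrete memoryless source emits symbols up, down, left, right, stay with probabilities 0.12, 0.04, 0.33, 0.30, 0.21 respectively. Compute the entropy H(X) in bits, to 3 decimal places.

H = −Σ pᵢ log₂ pᵢ.
−0.12·log₂(0.12) = 0.3671
−0.04·log₂(0.04) = 0.1858
−0.33·log₂(0.33) = 0.5278
−0.30·log₂(0.30) = 0.5211
−0.21·log₂(0.21) = 0.4728
Sum ≈ 2.0746 → 2.075 bits.

2.075 bits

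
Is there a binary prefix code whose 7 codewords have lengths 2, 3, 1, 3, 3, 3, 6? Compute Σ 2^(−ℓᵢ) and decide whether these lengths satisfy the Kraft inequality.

1.265625; no

With common denominator 2^6 = 64: Σ 2^(−ℓᵢ) = 16/64 + 8/64 + 32/64 + 8/64 + 8/64 + 8/64 + 1/64 = 81/64 = 1.265625.
Kraft's inequality requires Σ ≤ 1; here Σ = 1.265625 > 1, so no such prefix code exists.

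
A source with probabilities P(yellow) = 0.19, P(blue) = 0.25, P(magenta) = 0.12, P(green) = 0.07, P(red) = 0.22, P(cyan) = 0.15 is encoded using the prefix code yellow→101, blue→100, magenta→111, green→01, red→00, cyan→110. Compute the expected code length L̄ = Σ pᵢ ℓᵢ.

L̄ = Σ pᵢ·ℓᵢ = 0.19·3 + 0.25·3 + 0.12·3 + 0.07·2 + 0.22·2 + 0.15·3 = 2.71 bits/symbol.

2.71 bits/symbol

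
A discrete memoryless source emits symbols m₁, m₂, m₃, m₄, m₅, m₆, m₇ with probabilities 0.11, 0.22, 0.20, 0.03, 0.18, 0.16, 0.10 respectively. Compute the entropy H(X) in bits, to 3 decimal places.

2.648 bits

H = −Σ pᵢ log₂ pᵢ.
−0.11·log₂(0.11) = 0.3503
−0.22·log₂(0.22) = 0.4806
−0.20·log₂(0.20) = 0.4644
−0.03·log₂(0.03) = 0.1518
−0.18·log₂(0.18) = 0.4453
−0.16·log₂(0.16) = 0.4230
−0.10·log₂(0.10) = 0.3322
Sum ≈ 2.6475 → 2.648 bits.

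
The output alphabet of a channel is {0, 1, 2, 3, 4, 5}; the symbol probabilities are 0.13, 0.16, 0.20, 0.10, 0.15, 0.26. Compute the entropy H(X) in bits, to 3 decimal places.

H = −Σ pᵢ log₂ pᵢ.
−0.13·log₂(0.13) = 0.3826
−0.16·log₂(0.16) = 0.4230
−0.20·log₂(0.20) = 0.4644
−0.10·log₂(0.10) = 0.3322
−0.15·log₂(0.15) = 0.4105
−0.26·log₂(0.26) = 0.5053
Sum ≈ 2.5181 → 2.518 bits.

2.518 bits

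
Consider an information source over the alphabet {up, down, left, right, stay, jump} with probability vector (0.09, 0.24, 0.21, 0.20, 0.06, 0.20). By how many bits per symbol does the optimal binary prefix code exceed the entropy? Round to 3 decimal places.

0.048 bits

Entropy H = −Σ p log₂ p ≈ 2.4519 bits.
Huffman merges: 3/50+9/100→3/20; 3/20+1/5→7/20; 1/5+21/100→41/100; 6/25+7/20→59/100; 41/100+59/100→1. L = 5/2 ≈ 2.5000.
L − H = 2.5000 − 2.4519 = 0.048 bits.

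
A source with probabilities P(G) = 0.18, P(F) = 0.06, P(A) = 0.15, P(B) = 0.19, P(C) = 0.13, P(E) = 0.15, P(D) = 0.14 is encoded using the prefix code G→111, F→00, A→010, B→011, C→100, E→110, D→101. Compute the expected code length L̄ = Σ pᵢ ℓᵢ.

L̄ = Σ pᵢ·ℓᵢ = 0.18·3 + 0.06·2 + 0.15·3 + 0.19·3 + 0.13·3 + 0.15·3 + 0.14·3 = 2.94 bits/symbol.

2.94 bits/symbol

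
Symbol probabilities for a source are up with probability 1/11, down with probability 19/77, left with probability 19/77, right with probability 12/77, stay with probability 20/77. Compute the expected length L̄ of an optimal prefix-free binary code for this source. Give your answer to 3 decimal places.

Repeatedly combine the two least-probable nodes; the expected code length is the sum of the merged weights.
merge 1/11 + 12/77 → 19/77
merge 19/77 + 19/77 → 38/77
merge 19/77 + 20/77 → 39/77
merge 38/77 + 39/77 → 1
L = 19/77 + 38/77 + 39/77 + 1 = 173/77 ≈ 2.247 bits/symbol.

2.247 bits/symbol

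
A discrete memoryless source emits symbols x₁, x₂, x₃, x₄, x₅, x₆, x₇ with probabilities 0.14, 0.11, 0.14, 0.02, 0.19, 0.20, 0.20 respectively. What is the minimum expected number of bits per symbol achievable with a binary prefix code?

Repeatedly combine the two least-probable nodes; the expected code length is the sum of the merged weights.
merge 1/50 + 11/100 → 13/100
merge 13/100 + 7/50 → 27/100
merge 7/50 + 19/100 → 33/100
merge 1/5 + 1/5 → 2/5
merge 27/100 + 33/100 → 3/5
merge 2/5 + 3/5 → 1
L = 13/100 + 27/100 + 33/100 + 2/5 + 3/5 + 1 = 273/100 = 2.73 bits/symbol.

2.73 bits/symbol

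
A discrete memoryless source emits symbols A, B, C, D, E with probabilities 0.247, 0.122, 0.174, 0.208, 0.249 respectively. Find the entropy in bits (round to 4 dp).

H = −Σ pᵢ log₂ pᵢ.
−0.247·log₂(0.247) = 0.4983
−0.122·log₂(0.122) = 0.3703
−0.174·log₂(0.174) = 0.4390
−0.208·log₂(0.208) = 0.4712
−0.249·log₂(0.249) = 0.4994
Sum ≈ 2.2782 → 2.2782 bits.

2.2782 bits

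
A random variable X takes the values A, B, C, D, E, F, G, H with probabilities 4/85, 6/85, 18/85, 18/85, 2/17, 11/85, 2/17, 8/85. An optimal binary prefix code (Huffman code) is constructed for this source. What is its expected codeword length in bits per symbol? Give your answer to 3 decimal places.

Repeatedly combine the two least-probable nodes; the expected code length is the sum of the merged weights.
merge 4/85 + 6/85 → 2/17
merge 8/85 + 2/17 → 18/85
merge 2/17 + 2/17 → 4/17
merge 11/85 + 18/85 → 29/85
merge 18/85 + 18/85 → 36/85
merge 4/17 + 29/85 → 49/85
merge 36/85 + 49/85 → 1
L = 2/17 + 18/85 + 4/17 + 29/85 + 36/85 + 49/85 + 1 = 247/85 ≈ 2.906 bits/symbol.

2.906 bits/symbol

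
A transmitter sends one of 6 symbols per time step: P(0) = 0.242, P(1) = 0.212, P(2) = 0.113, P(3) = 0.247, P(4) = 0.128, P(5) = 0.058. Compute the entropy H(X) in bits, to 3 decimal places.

H = −Σ pᵢ log₂ pᵢ.
−0.242·log₂(0.242) = 0.4954
−0.212·log₂(0.212) = 0.4744
−0.113·log₂(0.113) = 0.3555
−0.247·log₂(0.247) = 0.4983
−0.128·log₂(0.128) = 0.3796
−0.058·log₂(0.058) = 0.2383
Sum ≈ 2.4414 → 2.441 bits.

2.441 bits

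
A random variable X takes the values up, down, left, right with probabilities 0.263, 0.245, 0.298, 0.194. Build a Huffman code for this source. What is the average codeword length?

Repeatedly combine the two least-probable nodes; the expected code length is the sum of the merged weights.
merge 97/500 + 49/200 → 439/1000
merge 263/1000 + 149/500 → 561/1000
merge 439/1000 + 561/1000 → 1
L = 439/1000 + 561/1000 + 1 = 2 bits/symbol.

2 bits/symbol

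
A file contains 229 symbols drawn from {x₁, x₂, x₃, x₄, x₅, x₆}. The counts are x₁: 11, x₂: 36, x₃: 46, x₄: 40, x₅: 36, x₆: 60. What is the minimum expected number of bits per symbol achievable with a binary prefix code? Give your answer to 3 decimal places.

Probabilities are the counts divided by 229.
Repeatedly combine the two least-probable nodes; the expected code length is the sum of the merged weights.
merge 11/229 + 36/229 → 47/229
merge 36/229 + 40/229 → 76/229
merge 46/229 + 47/229 → 93/229
merge 60/229 + 76/229 → 136/229
merge 93/229 + 136/229 → 1
L = 47/229 + 76/229 + 93/229 + 136/229 + 1 = 581/229 ≈ 2.537 bits/symbol.

2.537 bits/symbol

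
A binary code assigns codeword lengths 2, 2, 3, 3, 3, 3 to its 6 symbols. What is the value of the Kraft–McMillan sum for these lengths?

1

With common denominator 2^3 = 8: Σ 2^(−ℓᵢ) = 2/8 + 2/8 + 1/8 + 1/8 + 1/8 + 1/8 = 8/8 = 1.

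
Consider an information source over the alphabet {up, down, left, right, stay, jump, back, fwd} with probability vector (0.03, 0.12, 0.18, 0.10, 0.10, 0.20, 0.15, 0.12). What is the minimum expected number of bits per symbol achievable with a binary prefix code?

Repeatedly combine the two least-probable nodes; the expected code length is the sum of the merged weights.
merge 3/100 + 1/10 → 13/100
merge 1/10 + 3/25 → 11/50
merge 3/25 + 13/100 → 1/4
merge 3/20 + 9/50 → 33/100
merge 1/5 + 11/50 → 21/50
merge 1/4 + 33/100 → 29/50
merge 21/50 + 29/50 → 1
L = 13/100 + 11/50 + 1/4 + 33/100 + 21/50 + 29/50 + 1 = 293/100 = 2.93 bits/symbol.

2.93 bits/symbol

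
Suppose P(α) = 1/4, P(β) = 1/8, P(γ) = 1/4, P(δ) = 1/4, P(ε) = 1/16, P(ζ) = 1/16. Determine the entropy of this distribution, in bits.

2.375 bits

Each probability is a power of 1/2, so log₂(1/p) is an integer.
H = Σ p·log₂(1/p) = 1/4·2 + 1/8·3 + 1/4·2 + 1/4·2 + 1/16·4 + 1/16·4 = 2.375 bits.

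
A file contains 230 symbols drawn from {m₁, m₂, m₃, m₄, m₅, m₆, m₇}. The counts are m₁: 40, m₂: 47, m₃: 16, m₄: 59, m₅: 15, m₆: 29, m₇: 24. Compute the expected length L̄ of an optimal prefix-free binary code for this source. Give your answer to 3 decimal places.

2.674 bits/symbol

Probabilities are the counts divided by 230.
Repeatedly combine the two least-probable nodes; the expected code length is the sum of the merged weights.
merge 3/46 + 8/115 → 31/230
merge 12/115 + 29/230 → 53/230
merge 31/230 + 4/23 → 71/230
merge 47/230 + 53/230 → 10/23
merge 59/230 + 71/230 → 13/23
merge 10/23 + 13/23 → 1
L = 31/230 + 53/230 + 71/230 + 10/23 + 13/23 + 1 = 123/46 ≈ 2.674 bits/symbol.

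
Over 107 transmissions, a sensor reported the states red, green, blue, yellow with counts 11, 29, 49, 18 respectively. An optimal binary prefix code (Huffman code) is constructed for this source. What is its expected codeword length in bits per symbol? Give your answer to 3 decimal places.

1.813 bits/symbol

Probabilities are the counts divided by 107.
Repeatedly combine the two least-probable nodes; the expected code length is the sum of the merged weights.
merge 11/107 + 18/107 → 29/107
merge 29/107 + 29/107 → 58/107
merge 49/107 + 58/107 → 1
L = 29/107 + 58/107 + 1 = 194/107 ≈ 1.813 bits/symbol.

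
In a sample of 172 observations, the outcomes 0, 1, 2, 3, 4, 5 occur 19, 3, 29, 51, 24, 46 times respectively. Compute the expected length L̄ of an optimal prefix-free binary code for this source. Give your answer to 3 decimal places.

2.395 bits/symbol

Probabilities are the counts divided by 172.
Repeatedly combine the two least-probable nodes; the expected code length is the sum of the merged weights.
merge 3/172 + 19/172 → 11/86
merge 11/86 + 6/43 → 23/86
merge 29/172 + 23/86 → 75/172
merge 23/86 + 51/172 → 97/172
merge 75/172 + 97/172 → 1
L = 11/86 + 23/86 + 75/172 + 97/172 + 1 = 103/43 ≈ 2.395 bits/symbol.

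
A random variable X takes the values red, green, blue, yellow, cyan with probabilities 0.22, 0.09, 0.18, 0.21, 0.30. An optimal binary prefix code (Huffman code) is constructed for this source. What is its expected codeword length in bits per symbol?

2.27 bits/symbol

Repeatedly combine the two least-probable nodes; the expected code length is the sum of the merged weights.
merge 9/100 + 9/50 → 27/100
merge 21/100 + 11/50 → 43/100
merge 27/100 + 3/10 → 57/100
merge 43/100 + 57/100 → 1
L = 27/100 + 43/100 + 57/100 + 1 = 227/100 = 2.27 bits/symbol.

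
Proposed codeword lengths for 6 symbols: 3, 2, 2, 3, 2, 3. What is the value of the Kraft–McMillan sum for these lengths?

1.125

With common denominator 2^3 = 8: Σ 2^(−ℓᵢ) = 1/8 + 2/8 + 2/8 + 1/8 + 2/8 + 1/8 = 9/8 = 1.125.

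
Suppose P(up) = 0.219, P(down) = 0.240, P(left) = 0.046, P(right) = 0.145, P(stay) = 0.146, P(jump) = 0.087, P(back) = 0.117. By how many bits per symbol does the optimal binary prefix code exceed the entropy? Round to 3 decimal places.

Entropy H = −Σ p log₂ p ≈ 2.6562 bits.
Huffman merges: 23/500+87/1000→133/1000; 117/1000+133/1000→1/4; 29/200+73/500→291/1000; 219/1000+6/25→459/1000; 1/4+291/1000→541/1000; 459/1000+541/1000→1. L = 1337/500 ≈ 2.6740.
L − H = 2.6740 − 2.6562 = 0.018 bits.

0.018 bits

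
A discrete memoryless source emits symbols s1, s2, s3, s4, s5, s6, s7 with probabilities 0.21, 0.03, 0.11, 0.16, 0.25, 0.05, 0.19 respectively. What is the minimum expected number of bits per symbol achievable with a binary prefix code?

Repeatedly combine the two least-probable nodes; the expected code length is the sum of the merged weights.
merge 3/100 + 1/20 → 2/25
merge 2/25 + 11/100 → 19/100
merge 4/25 + 19/100 → 7/20
merge 19/100 + 21/100 → 2/5
merge 1/4 + 7/20 → 3/5
merge 2/5 + 3/5 → 1
L = 2/25 + 19/100 + 7/20 + 2/5 + 3/5 + 1 = 131/50 = 2.62 bits/symbol.

2.62 bits/symbol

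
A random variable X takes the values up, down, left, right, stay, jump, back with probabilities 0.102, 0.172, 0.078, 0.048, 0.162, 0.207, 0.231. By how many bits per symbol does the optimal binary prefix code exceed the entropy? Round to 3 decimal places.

Entropy H = −Σ p log₂ p ≈ 2.6542 bits.
Huffman merges: 6/125+39/500→63/500; 51/500+63/500→57/250; 81/500+43/250→167/500; 207/1000+57/250→87/200; 231/1000+167/500→113/200; 87/200+113/200→1. L = 336/125 ≈ 2.6880.
L − H = 2.6880 − 2.6542 = 0.034 bits.

0.034 bits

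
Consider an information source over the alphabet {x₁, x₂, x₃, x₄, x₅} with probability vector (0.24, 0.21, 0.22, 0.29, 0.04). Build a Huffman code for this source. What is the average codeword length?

Repeatedly combine the two least-probable nodes; the expected code length is the sum of the merged weights.
merge 1/25 + 21/100 → 1/4
merge 11/50 + 6/25 → 23/50
merge 1/4 + 29/100 → 27/50
merge 23/50 + 27/50 → 1
L = 1/4 + 23/50 + 27/50 + 1 = 9/4 = 2.25 bits/symbol.

2.25 bits/symbol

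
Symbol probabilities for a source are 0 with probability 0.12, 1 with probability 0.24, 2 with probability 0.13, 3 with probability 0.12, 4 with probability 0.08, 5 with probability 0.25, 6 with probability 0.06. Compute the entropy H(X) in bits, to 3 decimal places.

H = −Σ pᵢ log₂ pᵢ.
−0.12·log₂(0.12) = 0.3671
−0.24·log₂(0.24) = 0.4941
−0.13·log₂(0.13) = 0.3826
−0.12·log₂(0.12) = 0.3671
−0.08·log₂(0.08) = 0.2915
−0.25·log₂(0.25) = 0.5000
−0.06·log₂(0.06) = 0.2435
Sum ≈ 2.6460 → 2.646 bits.

2.646 bits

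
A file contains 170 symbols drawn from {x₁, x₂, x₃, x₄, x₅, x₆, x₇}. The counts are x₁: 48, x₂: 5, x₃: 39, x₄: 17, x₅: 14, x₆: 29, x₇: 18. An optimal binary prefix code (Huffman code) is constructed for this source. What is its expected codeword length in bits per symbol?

2.6 bits/symbol

Probabilities are the counts divided by 170.
Repeatedly combine the two least-probable nodes; the expected code length is the sum of the merged weights.
merge 1/34 + 7/85 → 19/170
merge 1/10 + 9/85 → 7/34
merge 19/170 + 29/170 → 24/85
merge 7/34 + 39/170 → 37/85
merge 24/85 + 24/85 → 48/85
merge 37/85 + 48/85 → 1
L = 19/170 + 7/34 + 24/85 + 37/85 + 48/85 + 1 = 13/5 = 2.6 bits/symbol.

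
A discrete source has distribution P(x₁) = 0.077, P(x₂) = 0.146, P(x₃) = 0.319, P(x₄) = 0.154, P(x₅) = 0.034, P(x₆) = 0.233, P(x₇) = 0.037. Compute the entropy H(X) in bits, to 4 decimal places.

2.4631 bits

H = −Σ pᵢ log₂ pᵢ.
−0.077·log₂(0.077) = 0.2848
−0.146·log₂(0.146) = 0.4053
−0.319·log₂(0.319) = 0.5258
−0.154·log₂(0.154) = 0.4156
−0.034·log₂(0.034) = 0.1659
−0.233·log₂(0.233) = 0.4897
−0.037·log₂(0.037) = 0.1760
Sum ≈ 2.4631 → 2.4631 bits.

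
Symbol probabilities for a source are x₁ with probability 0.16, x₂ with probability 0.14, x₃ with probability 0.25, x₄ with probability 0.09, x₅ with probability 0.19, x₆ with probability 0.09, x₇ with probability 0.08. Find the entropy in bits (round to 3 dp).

2.692 bits

H = −Σ pᵢ log₂ pᵢ.
−0.16·log₂(0.16) = 0.4230
−0.14·log₂(0.14) = 0.3971
−0.25·log₂(0.25) = 0.5000
−0.09·log₂(0.09) = 0.3127
−0.19·log₂(0.19) = 0.4552
−0.09·log₂(0.09) = 0.3127
−0.08·log₂(0.08) = 0.2915
Sum ≈ 2.6922 → 2.692 bits.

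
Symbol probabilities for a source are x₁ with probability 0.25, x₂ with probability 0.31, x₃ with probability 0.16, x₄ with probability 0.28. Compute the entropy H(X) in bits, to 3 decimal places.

1.961 bits

H = −Σ pᵢ log₂ pᵢ.
−0.25·log₂(0.25) = 0.5000
−0.31·log₂(0.31) = 0.5238
−0.16·log₂(0.16) = 0.4230
−0.28·log₂(0.28) = 0.5142
Sum ≈ 1.9610 → 1.961 bits.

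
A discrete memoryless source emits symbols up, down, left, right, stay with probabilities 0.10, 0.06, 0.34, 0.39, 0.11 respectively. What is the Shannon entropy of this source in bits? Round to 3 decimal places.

H = −Σ pᵢ log₂ pᵢ.
−0.10·log₂(0.10) = 0.3322
−0.06·log₂(0.06) = 0.2435
−0.34·log₂(0.34) = 0.5292
−0.39·log₂(0.39) = 0.5298
−0.11·log₂(0.11) = 0.3503
Sum ≈ 1.9850 → 1.985 bits.

1.985 bits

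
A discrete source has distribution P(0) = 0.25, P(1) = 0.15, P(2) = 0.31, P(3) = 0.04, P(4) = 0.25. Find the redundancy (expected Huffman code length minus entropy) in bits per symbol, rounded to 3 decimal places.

Entropy H = −Σ p log₂ p ≈ 2.1201 bits.
Huffman merges: 1/25+3/20→19/100; 19/100+1/4→11/25; 1/4+31/100→14/25; 11/25+14/25→1. L = 219/100 ≈ 2.1900.
L − H = 2.1900 − 2.1201 = 0.070 bits.

0.070 bits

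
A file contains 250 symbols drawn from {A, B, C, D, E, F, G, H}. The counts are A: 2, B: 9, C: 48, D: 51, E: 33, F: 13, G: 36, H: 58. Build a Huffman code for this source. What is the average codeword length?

2.704 bits/symbol

Probabilities are the counts divided by 250.
Repeatedly combine the two least-probable nodes; the expected code length is the sum of the merged weights.
merge 1/125 + 9/250 → 11/250
merge 11/250 + 13/250 → 12/125
merge 12/125 + 33/250 → 57/250
merge 18/125 + 24/125 → 42/125
merge 51/250 + 57/250 → 54/125
merge 29/125 + 42/125 → 71/125
merge 54/125 + 71/125 → 1
L = 11/250 + 12/125 + 57/250 + 42/125 + 54/125 + 71/125 + 1 = 338/125 = 2.704 bits/symbol.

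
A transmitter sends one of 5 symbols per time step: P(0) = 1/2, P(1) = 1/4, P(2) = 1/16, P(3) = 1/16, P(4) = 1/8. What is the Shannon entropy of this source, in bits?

1.875 bits

Each probability is a power of 1/2, so log₂(1/p) is an integer.
H = Σ p·log₂(1/p) = 1/2·1 + 1/4·2 + 1/16·4 + 1/16·4 + 1/8·3 = 1.875 bits.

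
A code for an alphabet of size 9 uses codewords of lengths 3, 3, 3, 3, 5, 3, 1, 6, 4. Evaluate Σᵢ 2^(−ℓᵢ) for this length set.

1.234375

With common denominator 2^6 = 64: Σ 2^(−ℓᵢ) = 8/64 + 8/64 + 8/64 + 8/64 + 2/64 + 8/64 + 32/64 + 1/64 + 4/64 = 79/64 = 1.234375.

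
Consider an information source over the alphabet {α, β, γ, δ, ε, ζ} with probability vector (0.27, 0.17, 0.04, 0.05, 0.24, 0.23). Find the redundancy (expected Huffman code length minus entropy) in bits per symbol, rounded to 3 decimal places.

0.022 bits

Entropy H = −Σ p log₂ p ≈ 2.3283 bits.
Huffman merges: 1/25+1/20→9/100; 9/100+17/100→13/50; 23/100+6/25→47/100; 13/50+27/100→53/100; 47/100+53/100→1. L = 47/20 ≈ 2.3500.
L − H = 2.3500 − 2.3283 = 0.022 bits.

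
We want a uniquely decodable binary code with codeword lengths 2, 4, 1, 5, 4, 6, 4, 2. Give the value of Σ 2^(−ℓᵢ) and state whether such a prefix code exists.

With common denominator 2^6 = 64: Σ 2^(−ℓᵢ) = 16/64 + 4/64 + 32/64 + 2/64 + 4/64 + 1/64 + 4/64 + 16/64 = 79/64 = 1.234375.
Kraft's inequality requires Σ ≤ 1; here Σ = 1.234375 > 1, so no such prefix code exists.

1.234375; no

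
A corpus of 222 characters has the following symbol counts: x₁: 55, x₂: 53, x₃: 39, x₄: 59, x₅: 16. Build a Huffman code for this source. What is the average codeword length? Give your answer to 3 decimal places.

Probabilities are the counts divided by 222.
Repeatedly combine the two least-probable nodes; the expected code length is the sum of the merged weights.
merge 8/111 + 13/74 → 55/222
merge 53/222 + 55/222 → 18/37
merge 55/222 + 59/222 → 19/37
merge 18/37 + 19/37 → 1
L = 55/222 + 18/37 + 19/37 + 1 = 499/222 ≈ 2.248 bits/symbol.

2.248 bits/symbol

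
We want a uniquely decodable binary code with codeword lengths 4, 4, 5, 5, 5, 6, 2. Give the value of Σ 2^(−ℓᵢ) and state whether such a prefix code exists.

With common denominator 2^6 = 64: Σ 2^(−ℓᵢ) = 4/64 + 4/64 + 2/64 + 2/64 + 2/64 + 1/64 + 16/64 = 31/64 = 0.484375.
Kraft's inequality requires Σ ≤ 1; here Σ = 0.484375 ≤ 1, so such a prefix code exists.

0.484375; yes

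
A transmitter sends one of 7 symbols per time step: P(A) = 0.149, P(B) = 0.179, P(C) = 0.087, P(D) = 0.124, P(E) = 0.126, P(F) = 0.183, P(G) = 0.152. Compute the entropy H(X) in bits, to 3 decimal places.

2.771 bits

H = −Σ pᵢ log₂ pᵢ.
−0.149·log₂(0.149) = 0.4092
−0.179·log₂(0.179) = 0.4443
−0.087·log₂(0.087) = 0.3065
−0.124·log₂(0.124) = 0.3734
−0.126·log₂(0.126) = 0.3766
−0.183·log₂(0.183) = 0.4484
−0.152·log₂(0.152) = 0.4131
Sum ≈ 2.7715 → 2.771 bits.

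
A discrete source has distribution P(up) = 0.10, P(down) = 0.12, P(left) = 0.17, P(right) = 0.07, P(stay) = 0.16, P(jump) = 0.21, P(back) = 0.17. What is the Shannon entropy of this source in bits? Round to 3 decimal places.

2.733 bits

H = −Σ pᵢ log₂ pᵢ.
−0.10·log₂(0.10) = 0.3322
−0.12·log₂(0.12) = 0.3671
−0.17·log₂(0.17) = 0.4346
−0.07·log₂(0.07) = 0.2686
−0.16·log₂(0.16) = 0.4230
−0.21·log₂(0.21) = 0.4728
−0.17·log₂(0.17) = 0.4346
Sum ≈ 2.7328 → 2.733 bits.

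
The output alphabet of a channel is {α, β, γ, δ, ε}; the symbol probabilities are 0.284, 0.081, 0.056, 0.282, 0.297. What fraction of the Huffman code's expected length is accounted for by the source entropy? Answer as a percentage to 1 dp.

Entropy H = −Σ p log₂ p ≈ 2.0775 bits.
Huffman merges: 7/125+81/1000→137/1000; 137/1000+141/500→419/1000; 71/250+297/1000→581/1000; 419/1000+581/1000→1. L = 2137/1000 ≈ 2.1370.
Efficiency = H/L = 2.0775/2.1370 = 97.2%.

97.2%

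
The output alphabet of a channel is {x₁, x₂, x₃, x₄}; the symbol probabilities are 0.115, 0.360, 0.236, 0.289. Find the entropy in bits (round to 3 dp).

H = −Σ pᵢ log₂ pᵢ.
−0.115·log₂(0.115) = 0.3588
−0.360·log₂(0.360) = 0.5306
−0.236·log₂(0.236) = 0.4916
−0.289·log₂(0.289) = 0.5176
Sum ≈ 1.8986 → 1.899 bits.

1.899 bits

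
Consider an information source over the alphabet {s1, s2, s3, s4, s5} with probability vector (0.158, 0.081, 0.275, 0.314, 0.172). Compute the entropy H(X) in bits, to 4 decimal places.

H = −Σ pᵢ log₂ pᵢ.
−0.158·log₂(0.158) = 0.4206
−0.081·log₂(0.081) = 0.2937
−0.275·log₂(0.275) = 0.5122
−0.314·log₂(0.314) = 0.5247
−0.172·log₂(0.172) = 0.4368
Sum ≈ 2.1880 → 2.1880 bits.

2.1880 bits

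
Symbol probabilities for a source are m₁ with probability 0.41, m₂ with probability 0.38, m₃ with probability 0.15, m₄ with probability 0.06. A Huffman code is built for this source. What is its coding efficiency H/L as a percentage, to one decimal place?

95.1%

Entropy H = −Σ p log₂ p ≈ 1.7119 bits.
Huffman merges: 3/50+3/20→21/100; 21/100+19/50→59/100; 41/100+59/100→1. L = 9/5 ≈ 1.8000.
Efficiency = H/L = 1.7119/1.8000 = 95.1%.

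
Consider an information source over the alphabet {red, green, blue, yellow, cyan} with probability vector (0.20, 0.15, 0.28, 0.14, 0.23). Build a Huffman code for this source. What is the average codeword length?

Repeatedly combine the two least-probable nodes; the expected code length is the sum of the merged weights.
merge 7/50 + 3/20 → 29/100
merge 1/5 + 23/100 → 43/100
merge 7/25 + 29/100 → 57/100
merge 43/100 + 57/100 → 1
L = 29/100 + 43/100 + 57/100 + 1 = 229/100 = 2.29 bits/symbol.

2.29 bits/symbol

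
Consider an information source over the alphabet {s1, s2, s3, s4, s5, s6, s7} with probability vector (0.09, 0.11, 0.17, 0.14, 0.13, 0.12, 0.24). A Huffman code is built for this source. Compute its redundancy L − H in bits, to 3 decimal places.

0.022 bits

Entropy H = −Σ p log₂ p ≈ 2.7385 bits.
Huffman merges: 9/100+11/100→1/5; 3/25+13/100→1/4; 7/50+17/100→31/100; 1/5+6/25→11/25; 1/4+31/100→14/25; 11/25+14/25→1. L = 69/25 ≈ 2.7600.
L − H = 2.7600 − 2.7385 = 0.022 bits.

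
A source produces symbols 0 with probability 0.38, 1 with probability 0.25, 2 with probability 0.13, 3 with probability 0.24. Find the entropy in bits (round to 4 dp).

1.9072 bits

H = −Σ pᵢ log₂ pᵢ.
−0.38·log₂(0.38) = 0.5305
−0.25·log₂(0.25) = 0.5000
−0.13·log₂(0.13) = 0.3826
−0.24·log₂(0.24) = 0.4941
Sum ≈ 1.9072 → 1.9072 bits.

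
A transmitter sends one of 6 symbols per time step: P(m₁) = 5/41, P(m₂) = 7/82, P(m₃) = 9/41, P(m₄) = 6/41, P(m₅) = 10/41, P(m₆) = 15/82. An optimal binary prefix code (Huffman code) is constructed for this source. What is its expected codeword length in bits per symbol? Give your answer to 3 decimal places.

2.537 bits/symbol

Repeatedly combine the two least-probable nodes; the expected code length is the sum of the merged weights.
merge 7/82 + 5/41 → 17/82
merge 6/41 + 15/82 → 27/82
merge 17/82 + 9/41 → 35/82
merge 10/41 + 27/82 → 47/82
merge 35/82 + 47/82 → 1
L = 17/82 + 27/82 + 35/82 + 47/82 + 1 = 104/41 ≈ 2.537 bits/symbol.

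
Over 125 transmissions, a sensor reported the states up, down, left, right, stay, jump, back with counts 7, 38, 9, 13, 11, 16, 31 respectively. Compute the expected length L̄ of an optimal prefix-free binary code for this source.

Probabilities are the counts divided by 125.
Repeatedly combine the two least-probable nodes; the expected code length is the sum of the merged weights.
merge 7/125 + 9/125 → 16/125
merge 11/125 + 13/125 → 24/125
merge 16/125 + 16/125 → 32/125
merge 24/125 + 31/125 → 11/25
merge 32/125 + 38/125 → 14/25
merge 11/25 + 14/25 → 1
L = 16/125 + 24/125 + 32/125 + 11/25 + 14/25 + 1 = 322/125 = 2.576 bits/symbol.

2.576 bits/symbol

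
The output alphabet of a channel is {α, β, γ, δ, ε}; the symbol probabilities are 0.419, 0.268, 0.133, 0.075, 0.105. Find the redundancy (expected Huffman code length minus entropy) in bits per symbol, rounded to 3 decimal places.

0.030 bits

Entropy H = −Σ p log₂ p ≈ 2.0437 bits.
Huffman merges: 3/40+21/200→9/50; 133/1000+9/50→313/1000; 67/250+313/1000→581/1000; 419/1000+581/1000→1. L = 1037/500 ≈ 2.0740.
L − H = 2.0740 − 2.0437 = 0.030 bits.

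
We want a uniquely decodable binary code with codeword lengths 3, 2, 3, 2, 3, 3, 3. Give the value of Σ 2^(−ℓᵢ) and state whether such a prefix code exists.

1.125; no

With common denominator 2^3 = 8: Σ 2^(−ℓᵢ) = 1/8 + 2/8 + 1/8 + 2/8 + 1/8 + 1/8 + 1/8 = 9/8 = 1.125.
Kraft's inequality requires Σ ≤ 1; here Σ = 1.125 > 1, so no such prefix code exists.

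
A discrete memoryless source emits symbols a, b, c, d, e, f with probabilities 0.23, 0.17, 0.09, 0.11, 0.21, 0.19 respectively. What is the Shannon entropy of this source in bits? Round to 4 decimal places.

H = −Σ pᵢ log₂ pᵢ.
−0.23·log₂(0.23) = 0.4877
−0.17·log₂(0.17) = 0.4346
−0.09·log₂(0.09) = 0.3127
−0.11·log₂(0.11) = 0.3503
−0.21·log₂(0.21) = 0.4728
−0.19·log₂(0.19) = 0.4552
Sum ≈ 2.5132 → 2.5132 bits.

2.5132 bits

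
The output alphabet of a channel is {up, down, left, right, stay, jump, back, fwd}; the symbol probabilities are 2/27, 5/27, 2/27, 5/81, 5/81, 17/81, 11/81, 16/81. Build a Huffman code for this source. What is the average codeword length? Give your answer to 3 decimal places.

2.864 bits/symbol

Repeatedly combine the two least-probable nodes; the expected code length is the sum of the merged weights.
merge 5/81 + 5/81 → 10/81
merge 2/27 + 2/27 → 4/27
merge 10/81 + 11/81 → 7/27
merge 4/27 + 5/27 → 1/3
merge 16/81 + 17/81 → 11/27
merge 7/27 + 1/3 → 16/27
merge 11/27 + 16/27 → 1
L = 10/81 + 4/27 + 7/27 + 1/3 + 11/27 + 16/27 + 1 = 232/81 ≈ 2.864 bits/symbol.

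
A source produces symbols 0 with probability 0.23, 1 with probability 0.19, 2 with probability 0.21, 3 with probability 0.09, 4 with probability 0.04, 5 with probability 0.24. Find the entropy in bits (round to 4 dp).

2.4083 bits

H = −Σ pᵢ log₂ pᵢ.
−0.23·log₂(0.23) = 0.4877
−0.19·log₂(0.19) = 0.4552
−0.21·log₂(0.21) = 0.4728
−0.09·log₂(0.09) = 0.3127
−0.04·log₂(0.04) = 0.1858
−0.24·log₂(0.24) = 0.4941
Sum ≈ 2.4083 → 2.4083 bits.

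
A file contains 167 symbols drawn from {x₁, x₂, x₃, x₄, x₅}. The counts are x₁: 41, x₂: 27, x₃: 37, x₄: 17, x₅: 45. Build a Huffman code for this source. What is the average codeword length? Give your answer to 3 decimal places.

2.263 bits/symbol

Probabilities are the counts divided by 167.
Repeatedly combine the two least-probable nodes; the expected code length is the sum of the merged weights.
merge 17/167 + 27/167 → 44/167
merge 37/167 + 41/167 → 78/167
merge 44/167 + 45/167 → 89/167
merge 78/167 + 89/167 → 1
L = 44/167 + 78/167 + 89/167 + 1 = 378/167 ≈ 2.263 bits/symbol.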